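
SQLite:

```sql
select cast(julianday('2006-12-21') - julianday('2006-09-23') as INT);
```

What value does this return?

89

7 days remain in September 2006 after the 23rd (30 − 23).
October 2006: 31 days.
November 2006: 30 days.
Then 21 days into December 2006.
Total: 7 + 31 + 30 + 21 = 89.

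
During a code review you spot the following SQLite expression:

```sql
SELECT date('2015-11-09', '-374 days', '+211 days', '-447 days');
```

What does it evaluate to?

Applying '-374 days' to 2015-11-09: counting 374 days back gives 2014-10-31.
Applying '+211 days' to 2014-10-31: counting 211 days forward gives 2015-05-30.
Applying '-447 days' to 2015-05-30: counting 447 days back gives 2014-03-09.

2014-03-09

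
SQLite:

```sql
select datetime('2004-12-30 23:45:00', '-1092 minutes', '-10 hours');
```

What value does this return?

2004-12-29 19:33:00

1092 minutes = 18h 12m; -1092 minutes from 2004-12-30 23:45:00 is 2004-12-30 05:33:00.
-10 hours from 2004-12-30 05:33:00 is 2004-12-29 19:33:00 (crosses midnight).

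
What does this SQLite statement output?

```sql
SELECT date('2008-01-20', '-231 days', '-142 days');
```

2007-01-12

Applying '-231 days' to 2008-01-20: counting 231 days back gives 2007-06-03.
Applying '-142 days' to 2007-06-03: counting 142 days back gives 2007-01-12.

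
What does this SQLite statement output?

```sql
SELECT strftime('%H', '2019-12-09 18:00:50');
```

`%H` extracts the 2-digit hour (00-23): 18.

18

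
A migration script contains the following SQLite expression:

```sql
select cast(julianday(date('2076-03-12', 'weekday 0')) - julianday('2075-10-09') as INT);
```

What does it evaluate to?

158

`weekday 0` advances to the next Sunday; 2076-03-12 is a Thursday, so it moves forward to 2076-03-15.
22 days remain in October 2075 after the 9th (31 − 9).
November 2075: 30 days.
December 2075: 31 days.
January 2076: 31 days.
February 2076: 29 days (leap year).
Then 15 days into March 2076.
Total: 22 + 30 + 31 + 31 + 29 + 15 = 158.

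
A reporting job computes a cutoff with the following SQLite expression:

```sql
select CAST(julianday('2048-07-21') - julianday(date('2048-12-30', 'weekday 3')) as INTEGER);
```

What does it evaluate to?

-162

`weekday 3` advances to the next Wednesday; 2048-12-30 is already a Wednesday, so it stays at 2048-12-30.
10 days remain in July 2048 after the 21st (31 − 21).
August 2048: 31 days.
September 2048: 30 days.
October 2048: 31 days.
November 2048: 30 days.
Then 30 days into December 2048.
Total: 10 + 31 + 30 + 31 + 30 + 30 = 162.
The subtraction is earlier − later, so the result is −162 → -162.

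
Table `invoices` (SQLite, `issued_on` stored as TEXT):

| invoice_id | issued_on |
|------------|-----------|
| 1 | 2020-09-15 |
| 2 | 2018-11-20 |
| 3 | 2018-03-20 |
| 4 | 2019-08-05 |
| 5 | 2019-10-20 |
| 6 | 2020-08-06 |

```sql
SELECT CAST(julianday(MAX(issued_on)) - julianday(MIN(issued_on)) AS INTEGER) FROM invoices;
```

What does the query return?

910

MIN = 2018-03-20, MAX = 2020-09-15.
11 days remain in March 2018 after the 20th (31 − 20).
Full months from April 2018 through August 2020 contribute their day counts.
Then 15 days into September 2020.
Total: 11 + 30 + 31 + 30 + 31 + 31 + 30 + 31 + 30 + 31 + 31 + 28 + 31 + 30 + 31 + 30 + 31 + 31 + 30 + 31 + 30 + 31 + 31 + 29 + 31 + 30 + 31 + 30 + 31 + 31 + 15 = 910.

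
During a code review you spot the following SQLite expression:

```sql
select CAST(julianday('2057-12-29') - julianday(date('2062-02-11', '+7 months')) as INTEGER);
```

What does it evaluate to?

Adding +7 months to 2062-02-11 gives 2062-09-11.
2 days remain in December 2057 after the 29th (31 − 29).
Full months from January 2058 through August 2062 contribute their day counts.
Then 11 days into September 2062.
Total: 2 + 31 + 28 + 31 + 30 + 31 + 30 + 31 + 31 + 30 + 31 + 30 + 31 + 31 + 28 + 31 + 30 + 31 + 30 + 31 + 31 + 30 + 31 + 30 + 31 + 31 + 29 + 31 + 30 + 31 + 30 + 31 + 31 + 30 + 31 + 30 + 31 + 31 + 28 + 31 + 30 + 31 + 30 + 31 + 31 + 30 + 31 + 30 + 31 + 31 + 28 + 31 + 30 + 31 + 30 + 31 + 31 + 11 = 1717.
The subtraction is earlier − later, so the result is −1717 → -1717.

-1717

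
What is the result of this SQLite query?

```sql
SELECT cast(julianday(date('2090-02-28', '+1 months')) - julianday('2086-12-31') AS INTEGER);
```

1183

Adding +1 month to 2090-02-28 gives 2090-03-28.
0 days remain in December 2086 after the 31st (31 − 31).
Full months from January 2087 through February 2090 contribute their day counts.
Then 28 days into March 2090.
Total: 0 + 31 + 28 + 31 + 30 + 31 + 30 + 31 + 31 + 30 + 31 + 30 + 31 + 31 + 29 + 31 + 30 + 31 + 30 + 31 + 31 + 30 + 31 + 30 + 31 + 31 + 28 + 31 + 30 + 31 + 30 + 31 + 31 + 30 + 31 + 30 + 31 + 31 + 28 + 28 = 1183.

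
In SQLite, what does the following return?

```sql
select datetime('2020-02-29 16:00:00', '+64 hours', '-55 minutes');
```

+64 hours from 2020-02-29 16:00:00 is 2020-03-03 08:00:00 (crosses midnight).
-55 minutes from 2020-03-03 08:00:00 is 2020-03-03 07:05:00.

2020-03-03 07:05:00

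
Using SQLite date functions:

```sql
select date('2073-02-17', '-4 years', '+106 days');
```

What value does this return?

Adding -4 years to 2073-02-17 gives 2069-02-17.
Applying '+106 days' to 2069-02-17: counting 106 days forward gives 2069-06-03.

2069-06-03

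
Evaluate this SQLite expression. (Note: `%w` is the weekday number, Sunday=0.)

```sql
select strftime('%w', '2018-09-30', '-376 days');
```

First apply '-376 days': 2018-09-30 → 2017-09-19.
2017-09-19 is a Tuesday; with Sunday=0 that is 2.

2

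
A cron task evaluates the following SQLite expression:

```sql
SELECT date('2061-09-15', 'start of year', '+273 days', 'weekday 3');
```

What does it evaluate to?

`start of year` rewinds 2061-09-15 to 2061-01-01.
Applying '+273 days' to 2061-01-01: counting 273 days forward gives 2061-10-01.
`weekday 3` advances to the next Wednesday; 2061-10-01 is a Saturday, so it moves forward to 2061-10-05.

2061-10-05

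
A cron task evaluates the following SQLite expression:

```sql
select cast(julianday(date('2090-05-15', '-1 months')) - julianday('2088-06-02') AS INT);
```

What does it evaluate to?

682

Adding -1 month to 2090-05-15 gives 2090-04-15.
28 days remain in June 2088 after the 2nd (30 − 2).
Full months from July 2088 through March 2090 contribute their day counts.
Then 15 days into April 2090.
Total: 28 + 31 + 31 + 30 + 31 + 30 + 31 + 31 + 28 + 31 + 30 + 31 + 30 + 31 + 31 + 30 + 31 + 30 + 31 + 31 + 28 + 31 + 15 = 682.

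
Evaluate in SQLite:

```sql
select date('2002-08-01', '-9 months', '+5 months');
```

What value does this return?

Adding -9 months to 2002-08-01 gives 2001-11-01.
Adding +5 months to 2001-11-01 gives 2002-04-01.

2002-04-01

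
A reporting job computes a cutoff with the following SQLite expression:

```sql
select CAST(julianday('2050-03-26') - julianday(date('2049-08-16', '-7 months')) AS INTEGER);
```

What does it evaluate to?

434

Adding -7 months to 2049-08-16 gives 2049-01-16.
15 days remain in January 2049 after the 16th (31 − 16).
Full months from February 2049 through February 2050 contribute their day counts.
Then 26 days into March 2050.
Total: 15 + 28 + 31 + 30 + 31 + 30 + 31 + 31 + 30 + 31 + 30 + 31 + 31 + 28 + 26 = 434.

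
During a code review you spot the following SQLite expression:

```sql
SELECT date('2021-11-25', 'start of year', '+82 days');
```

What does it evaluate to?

`start of year` rewinds 2021-11-25 to 2021-01-01.
Applying '+82 days' to 2021-01-01: counting 82 days forward gives 2021-03-24.

2021-03-24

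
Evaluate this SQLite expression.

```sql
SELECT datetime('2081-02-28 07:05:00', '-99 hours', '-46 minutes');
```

-99 hours from 2081-02-28 07:05:00 is 2081-02-24 04:05:00 (crosses midnight).
-46 minutes from 2081-02-24 04:05:00 is 2081-02-24 03:19:00.

2081-02-24 03:19:00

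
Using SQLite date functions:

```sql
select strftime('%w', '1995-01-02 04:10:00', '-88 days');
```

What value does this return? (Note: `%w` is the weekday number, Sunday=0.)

First apply '-88 days': 1995-01-02 04:10:00 → 1994-10-06 04:10:00.
1994-10-06 is a Thursday; with Sunday=0 that is 4.

4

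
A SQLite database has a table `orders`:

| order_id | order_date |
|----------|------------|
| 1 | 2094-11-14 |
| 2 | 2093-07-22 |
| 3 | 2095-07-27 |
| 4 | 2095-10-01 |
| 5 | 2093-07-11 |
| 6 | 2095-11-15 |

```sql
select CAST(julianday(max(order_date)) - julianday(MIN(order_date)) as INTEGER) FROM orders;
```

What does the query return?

MIN = 2093-07-11, MAX = 2095-11-15.
20 days remain in July 2093 after the 11th (31 − 11).
Full months from August 2093 through October 2095 contribute their day counts.
Then 15 days into November 2095.
Total: 20 + 31 + 30 + 31 + 30 + 31 + 31 + 28 + 31 + 30 + 31 + 30 + 31 + 31 + 30 + 31 + 30 + 31 + 31 + 28 + 31 + 30 + 31 + 30 + 31 + 31 + 30 + 31 + 15 = 857.

857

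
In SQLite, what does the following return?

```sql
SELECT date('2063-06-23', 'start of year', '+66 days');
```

`start of year` rewinds 2063-06-23 to 2063-01-01.
Applying '+66 days' to 2063-01-01: counting 66 days forward gives 2063-03-08.

2063-03-08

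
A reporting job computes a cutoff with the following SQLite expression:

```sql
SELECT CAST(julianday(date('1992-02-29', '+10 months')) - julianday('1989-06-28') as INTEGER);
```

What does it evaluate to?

Adding +10 months to 1992-02-29 gives 1992-12-29.
2 days remain in June 1989 after the 28th (30 − 28).
Full months from July 1989 through November 1992 contribute their day counts.
Then 29 days into December 1992.
Total: 2 + 31 + 31 + 30 + 31 + 30 + 31 + 31 + 28 + 31 + 30 + 31 + 30 + 31 + 31 + 30 + 31 + 30 + 31 + 31 + 28 + 31 + 30 + 31 + 30 + 31 + 31 + 30 + 31 + 30 + 31 + 31 + 29 + 31 + 30 + 31 + 30 + 31 + 31 + 30 + 31 + 30 + 29 = 1280.

1280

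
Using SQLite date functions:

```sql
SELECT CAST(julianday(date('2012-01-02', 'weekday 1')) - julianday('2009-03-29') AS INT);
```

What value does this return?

`weekday 1` advances to the next Monday; 2012-01-02 is already a Monday, so it stays at 2012-01-02.
2 days remain in March 2009 after the 29th (31 − 29).
Full months from April 2009 through December 2011 contribute their day counts.
Then 2 days into January 2012.
Total: 2 + 30 + 31 + 30 + 31 + 31 + 30 + 31 + 30 + 31 + 31 + 28 + 31 + 30 + 31 + 30 + 31 + 31 + 30 + 31 + 30 + 31 + 31 + 28 + 31 + 30 + 31 + 30 + 31 + 31 + 30 + 31 + 30 + 31 + 2 = 1009.

1009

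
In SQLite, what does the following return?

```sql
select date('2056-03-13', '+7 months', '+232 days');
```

Adding +7 months to 2056-03-13 gives 2056-10-13.
Applying '+232 days' to 2056-10-13: counting 232 days forward gives 2057-06-02.

2057-06-02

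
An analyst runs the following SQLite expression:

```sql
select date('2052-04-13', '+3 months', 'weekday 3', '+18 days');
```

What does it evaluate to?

2052-08-04

Adding +3 months to 2052-04-13 gives 2052-07-13.
`weekday 3` advances to the next Wednesday; 2052-07-13 is a Saturday, so it moves forward to 2052-07-17.
July 2052 has 31 days; 14 remain after the 17th, so 15 days reach 2052-08-01.
Advancing 3 more days within August lands on 2052-08-04.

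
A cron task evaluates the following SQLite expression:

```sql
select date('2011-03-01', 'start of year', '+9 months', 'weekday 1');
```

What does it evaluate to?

2011-10-03

`start of year` rewinds 2011-03-01 to 2011-01-01.
Adding +9 months to 2011-01-01 gives 2011-10-01.
`weekday 1` advances to the next Monday; 2011-10-01 is a Saturday, so it moves forward to 2011-10-03.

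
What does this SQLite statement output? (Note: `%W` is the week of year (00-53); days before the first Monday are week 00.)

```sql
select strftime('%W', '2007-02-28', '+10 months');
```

52

First apply '+10 months': 2007-02-28 → 2007-12-28.
2007-12-28 is a Friday. SQLite's %W counts Mondays since the year started; the result is 52.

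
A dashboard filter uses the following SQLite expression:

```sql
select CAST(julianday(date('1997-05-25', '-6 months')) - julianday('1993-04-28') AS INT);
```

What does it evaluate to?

Adding -6 months to 1997-05-25 gives 1996-11-25.
2 days remain in April 1993 after the 28th (30 − 28).
Full months from May 1993 through October 1996 contribute their day counts.
Then 25 days into November 1996.
Total: 2 + 31 + 30 + 31 + 31 + 30 + 31 + 30 + 31 + 31 + 28 + 31 + 30 + 31 + 30 + 31 + 31 + 30 + 31 + 30 + 31 + 31 + 28 + 31 + 30 + 31 + 30 + 31 + 31 + 30 + 31 + 30 + 31 + 31 + 29 + 31 + 30 + 31 + 30 + 31 + 31 + 30 + 31 + 25 = 1307.

1307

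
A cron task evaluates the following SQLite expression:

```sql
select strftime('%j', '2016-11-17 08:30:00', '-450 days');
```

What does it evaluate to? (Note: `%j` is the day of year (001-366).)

237

First apply '-450 days': 2016-11-17 08:30:00 → 2015-08-25 08:30:00.
Day-of-year for 2015-08-25: days since 2015-01-01 inclusive = 237, zero-padded to 237.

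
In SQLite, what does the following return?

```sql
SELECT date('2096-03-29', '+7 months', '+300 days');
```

2097-08-25

Adding +7 months to 2096-03-29 gives 2096-10-29.
Applying '+300 days' to 2096-10-29: counting 300 days forward gives 2097-08-25.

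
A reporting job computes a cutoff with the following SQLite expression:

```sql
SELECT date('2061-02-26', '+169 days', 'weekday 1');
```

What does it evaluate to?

Applying '+169 days' to 2061-02-26: counting 169 days forward gives 2061-08-14.
`weekday 1` advances to the next Monday; 2061-08-14 is a Sunday, so it moves forward to 2061-08-15.

2061-08-15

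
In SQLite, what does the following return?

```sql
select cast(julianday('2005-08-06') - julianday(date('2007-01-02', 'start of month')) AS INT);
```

`start of month` rewinds 2007-01-02 to 2007-01-01.
25 days remain in August 2005 after the 6th (31 − 6).
Full months from September 2005 through December 2006 contribute their day counts.
Then 1 day into January 2007.
Total: 25 + 30 + 31 + 30 + 31 + 31 + 28 + 31 + 30 + 31 + 30 + 31 + 31 + 30 + 31 + 30 + 31 + 1 = 513.
The subtraction is earlier − later, so the result is −513 → -513.

-513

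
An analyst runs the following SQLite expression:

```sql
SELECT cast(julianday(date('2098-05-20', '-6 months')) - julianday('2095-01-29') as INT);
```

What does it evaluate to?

Adding -6 months to 2098-05-20 gives 2097-11-20.
2 days remain in January 2095 after the 29th (31 − 29).
Full months from February 2095 through October 2097 contribute their day counts.
Then 20 days into November 2097.
Total: 2 + 28 + 31 + 30 + 31 + 30 + 31 + 31 + 30 + 31 + 30 + 31 + 31 + 29 + 31 + 30 + 31 + 30 + 31 + 31 + 30 + 31 + 30 + 31 + 31 + 28 + 31 + 30 + 31 + 30 + 31 + 31 + 30 + 31 + 20 = 1026.

1026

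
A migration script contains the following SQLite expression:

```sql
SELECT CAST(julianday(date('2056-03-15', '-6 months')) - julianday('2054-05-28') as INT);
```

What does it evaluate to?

475

Adding -6 months to 2056-03-15 gives 2055-09-15.
3 days remain in May 2054 after the 28th (31 − 28).
Full months from June 2054 through August 2055 contribute their day counts.
Then 15 days into September 2055.
Total: 3 + 30 + 31 + 31 + 30 + 31 + 30 + 31 + 31 + 28 + 31 + 30 + 31 + 30 + 31 + 31 + 15 = 475.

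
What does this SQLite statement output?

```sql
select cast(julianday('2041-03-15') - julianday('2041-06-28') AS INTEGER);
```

16 days remain in March 2041 after the 15th (31 − 15).
April 2041: 30 days.
May 2041: 31 days.
Then 28 days into June 2041.
Total: 16 + 30 + 31 + 28 = 105.
The subtraction is earlier − later, so the result is −105 → -105.

-105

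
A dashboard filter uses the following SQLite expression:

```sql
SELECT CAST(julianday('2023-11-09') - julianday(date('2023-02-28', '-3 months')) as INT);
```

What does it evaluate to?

346

Adding -3 months to 2023-02-28 gives 2022-11-28.
2 days remain in November 2022 after the 28th (30 − 28).
Full months from December 2022 through October 2023 contribute their day counts.
Then 9 days into November 2023.
Total: 2 + 31 + 31 + 28 + 31 + 30 + 31 + 30 + 31 + 31 + 30 + 31 + 9 = 346.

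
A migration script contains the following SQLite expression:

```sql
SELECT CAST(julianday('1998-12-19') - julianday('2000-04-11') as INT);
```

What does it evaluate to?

-479

12 days remain in December 1998 after the 19th (31 − 19).
Full months from January 1999 through March 2000 contribute their day counts.
Then 11 days into April 2000.
Total: 12 + 31 + 28 + 31 + 30 + 31 + 30 + 31 + 31 + 30 + 31 + 30 + 31 + 31 + 29 + 31 + 11 = 479.
The subtraction is earlier − later, so the result is −479 → -479.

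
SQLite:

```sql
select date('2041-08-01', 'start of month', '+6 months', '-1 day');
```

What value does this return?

2042-01-31

`start of month` rewinds 2041-08-01 to 2041-08-01.
Adding +6 months to 2041-08-01 gives 2042-02-01.
Going back 1 day from 2042-02-01 reaches 2042-01-31 (last day of January, 31 days).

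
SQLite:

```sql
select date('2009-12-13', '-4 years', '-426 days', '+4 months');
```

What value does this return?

Adding -4 years to 2009-12-13 gives 2005-12-13.
Applying '-426 days' to 2005-12-13: counting 426 days back gives 2004-10-13.
Adding +4 months to 2004-10-13 gives 2005-02-13.

2005-02-13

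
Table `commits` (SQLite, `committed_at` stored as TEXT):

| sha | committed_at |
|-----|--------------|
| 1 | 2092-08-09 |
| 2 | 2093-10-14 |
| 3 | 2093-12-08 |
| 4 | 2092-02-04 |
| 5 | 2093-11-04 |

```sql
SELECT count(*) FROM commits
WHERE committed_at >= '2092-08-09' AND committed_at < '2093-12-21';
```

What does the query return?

Rows in [2092-08-09, 2093-12-21): 2092-08-09, 2093-10-14, 2093-12-08, 2093-11-04 → 4 rows.

4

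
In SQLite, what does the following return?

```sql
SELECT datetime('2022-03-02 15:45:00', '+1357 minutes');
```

2022-03-03 14:22:00

1357 minutes = 22h 37m; +1357 minutes from 2022-03-02 15:45:00 is 2022-03-03 14:22:00 (crosses midnight).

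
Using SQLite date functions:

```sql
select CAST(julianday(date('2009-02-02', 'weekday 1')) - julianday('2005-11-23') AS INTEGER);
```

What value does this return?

`weekday 1` advances to the next Monday; 2009-02-02 is already a Monday, so it stays at 2009-02-02.
7 days remain in November 2005 after the 23rd (30 − 23).
Full months from December 2005 through January 2009 contribute their day counts.
Then 2 days into February 2009.
Total: 7 + 31 + 31 + 28 + 31 + 30 + 31 + 30 + 31 + 31 + 30 + 31 + 30 + 31 + 31 + 28 + 31 + 30 + 31 + 30 + 31 + 31 + 30 + 31 + 30 + 31 + 31 + 29 + 31 + 30 + 31 + 30 + 31 + 31 + 30 + 31 + 30 + 31 + 31 + 2 = 1167.

1167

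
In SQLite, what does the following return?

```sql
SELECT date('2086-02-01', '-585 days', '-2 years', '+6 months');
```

Applying '-585 days' to 2086-02-01: counting 585 days back gives 2084-06-26.
Adding -2 years to 2084-06-26 gives 2082-06-26.
Adding +6 months to 2082-06-26 gives 2082-12-26.

2082-12-26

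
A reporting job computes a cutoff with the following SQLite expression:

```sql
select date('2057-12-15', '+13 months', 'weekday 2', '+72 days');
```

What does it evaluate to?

Adding +13 months to 2057-12-15 gives 2059-01-15.
`weekday 2` advances to the next Tuesday; 2059-01-15 is a Wednesday, so it moves forward to 2059-01-21.
Applying '+72 days' to 2059-01-21: counting 72 days forward gives 2059-04-03.

2059-04-03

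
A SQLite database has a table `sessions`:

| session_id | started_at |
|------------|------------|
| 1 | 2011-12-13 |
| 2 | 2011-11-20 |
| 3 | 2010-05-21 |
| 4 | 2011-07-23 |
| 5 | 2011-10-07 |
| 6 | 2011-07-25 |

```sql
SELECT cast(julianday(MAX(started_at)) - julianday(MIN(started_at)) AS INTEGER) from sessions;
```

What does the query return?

571

MIN = 2010-05-21, MAX = 2011-12-13.
10 days remain in May 2010 after the 21st (31 − 21).
Full months from June 2010 through November 2011 contribute their day counts.
Then 13 days into December 2011.
Total: 10 + 30 + 31 + 31 + 30 + 31 + 30 + 31 + 31 + 28 + 31 + 30 + 31 + 30 + 31 + 31 + 30 + 31 + 30 + 13 = 571.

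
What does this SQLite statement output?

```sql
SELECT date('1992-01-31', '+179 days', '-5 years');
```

Applying '+179 days' to 1992-01-31: counting 179 days forward gives 1992-07-28.
Adding -5 years to 1992-07-28 gives 1987-07-28.

1987-07-28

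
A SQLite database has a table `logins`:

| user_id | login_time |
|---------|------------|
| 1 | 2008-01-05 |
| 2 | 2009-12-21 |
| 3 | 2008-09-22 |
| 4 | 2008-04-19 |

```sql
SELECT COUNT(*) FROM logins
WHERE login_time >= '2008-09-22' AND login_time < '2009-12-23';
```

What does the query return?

2

Rows in [2008-09-22, 2009-12-23): 2009-12-21, 2008-09-22 → 2 rows.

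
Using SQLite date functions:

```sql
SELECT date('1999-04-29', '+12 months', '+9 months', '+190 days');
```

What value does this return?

2001-08-07

Adding +12 months to 1999-04-29 gives 2000-04-29.
Adding +9 months to 2000-04-29 gives 2001-01-29.
Applying '+190 days' to 2001-01-29: counting 190 days forward gives 2001-08-07.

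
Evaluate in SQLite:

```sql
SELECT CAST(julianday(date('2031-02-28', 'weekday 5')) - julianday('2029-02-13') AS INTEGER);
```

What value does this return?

745

`weekday 5` advances to the next Friday; 2031-02-28 is already a Friday, so it stays at 2031-02-28.
15 days remain in February 2029 after the 13th (28 − 13).
Full months from March 2029 through January 2031 contribute their day counts.
Then 28 days into February 2031.
Total: 15 + 31 + 30 + 31 + 30 + 31 + 31 + 30 + 31 + 30 + 31 + 31 + 28 + 31 + 30 + 31 + 30 + 31 + 31 + 30 + 31 + 30 + 31 + 31 + 28 = 745.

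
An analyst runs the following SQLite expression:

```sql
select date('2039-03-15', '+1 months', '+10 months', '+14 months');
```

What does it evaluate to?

Adding +1 month to 2039-03-15 gives 2039-04-15.
Adding +10 months to 2039-04-15 gives 2040-02-15.
Adding +14 months to 2040-02-15 gives 2041-04-15.

2041-04-15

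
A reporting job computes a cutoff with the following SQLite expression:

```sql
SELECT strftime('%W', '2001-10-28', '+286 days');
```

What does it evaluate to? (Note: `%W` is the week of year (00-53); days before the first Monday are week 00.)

31

First apply '+286 days': 2001-10-28 → 2002-08-10.
2002-08-10 is a Saturday. SQLite's %W counts Mondays since the year started; the result is 31.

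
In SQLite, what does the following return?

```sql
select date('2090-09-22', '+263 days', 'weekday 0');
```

Applying '+263 days' to 2090-09-22: counting 263 days forward gives 2091-06-12.
`weekday 0` advances to the next Sunday; 2091-06-12 is a Tuesday, so it moves forward to 2091-06-17.

2091-06-17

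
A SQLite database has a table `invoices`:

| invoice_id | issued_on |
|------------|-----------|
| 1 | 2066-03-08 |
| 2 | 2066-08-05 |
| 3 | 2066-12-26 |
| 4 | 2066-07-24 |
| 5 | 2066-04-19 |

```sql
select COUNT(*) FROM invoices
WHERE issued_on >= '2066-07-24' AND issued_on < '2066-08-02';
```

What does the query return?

Rows in [2066-07-24, 2066-08-02): 2066-07-24 → 1 row.

1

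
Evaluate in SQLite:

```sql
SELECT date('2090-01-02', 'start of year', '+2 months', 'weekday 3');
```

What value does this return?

2090-03-01

`start of year` rewinds 2090-01-02 to 2090-01-01.
Adding +2 months to 2090-01-01 gives 2090-03-01.
`weekday 3` advances to the next Wednesday; 2090-03-01 is already a Wednesday, so it stays at 2090-03-01.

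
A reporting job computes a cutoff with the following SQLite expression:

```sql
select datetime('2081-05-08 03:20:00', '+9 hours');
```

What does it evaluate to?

2081-05-08 12:20:00

+9 hours from 2081-05-08 03:20:00 is 2081-05-08 12:20:00.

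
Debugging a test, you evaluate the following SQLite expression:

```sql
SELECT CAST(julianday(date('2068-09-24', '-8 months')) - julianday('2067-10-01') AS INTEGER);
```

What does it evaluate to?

115

Adding -8 months to 2068-09-24 gives 2068-01-24.
30 days remain in October 2067 after the 1st (31 − 1).
November 2067: 30 days.
December 2067: 31 days.
Then 24 days into January 2068.
Total: 30 + 30 + 31 + 24 = 115.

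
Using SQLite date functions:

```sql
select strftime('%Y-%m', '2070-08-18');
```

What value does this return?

`%Y-%m` extracts the year-month: 2070-08.

2070-08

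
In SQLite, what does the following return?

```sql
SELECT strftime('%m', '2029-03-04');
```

03

`%m` extracts the 2-digit month (01-12): 03.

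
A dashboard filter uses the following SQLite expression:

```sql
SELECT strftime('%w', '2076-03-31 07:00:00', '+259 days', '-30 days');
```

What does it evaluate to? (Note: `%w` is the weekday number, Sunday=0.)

0

First apply '+259 days', '-30 days': 2076-03-31 07:00:00 → 2076-11-15 07:00:00.
2076-11-15 is a Sunday; with Sunday=0 that is 0.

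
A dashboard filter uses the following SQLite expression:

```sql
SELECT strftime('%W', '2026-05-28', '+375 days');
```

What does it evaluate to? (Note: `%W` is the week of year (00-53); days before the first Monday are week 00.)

23

First apply '+375 days': 2026-05-28 → 2027-06-07.
2027-06-07 is a Monday. SQLite's %W counts Mondays since the year started; the result is 23.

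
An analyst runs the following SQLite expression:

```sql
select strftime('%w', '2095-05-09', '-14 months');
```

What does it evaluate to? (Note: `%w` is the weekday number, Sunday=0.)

First apply '-14 months': 2095-05-09 → 2094-03-09.
2094-03-09 is a Tuesday; with Sunday=0 that is 2.

2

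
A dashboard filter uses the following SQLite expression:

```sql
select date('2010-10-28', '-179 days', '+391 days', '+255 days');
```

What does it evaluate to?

Applying '-179 days' to 2010-10-28: counting 179 days back gives 2010-05-02.
Applying '+391 days' to 2010-05-02: counting 391 days forward gives 2011-05-28.
Applying '+255 days' to 2011-05-28: counting 255 days forward gives 2012-02-07.

2012-02-07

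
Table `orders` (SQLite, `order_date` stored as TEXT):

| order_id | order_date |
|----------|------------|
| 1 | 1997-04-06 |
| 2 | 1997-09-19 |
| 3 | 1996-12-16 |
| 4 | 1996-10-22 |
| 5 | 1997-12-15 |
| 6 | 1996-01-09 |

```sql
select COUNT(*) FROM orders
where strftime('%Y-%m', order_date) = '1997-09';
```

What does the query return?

1

Rows with year-month 1997-09: 1997-09-19 → 1.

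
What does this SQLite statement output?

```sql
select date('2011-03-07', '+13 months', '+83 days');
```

Adding +13 months to 2011-03-07 gives 2012-04-07.
Applying '+83 days' to 2012-04-07: counting 83 days forward gives 2012-06-29.

2012-06-29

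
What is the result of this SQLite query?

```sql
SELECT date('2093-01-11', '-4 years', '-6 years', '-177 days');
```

2082-07-18

Adding -4 years to 2093-01-11 gives 2089-01-11.
Adding -6 years to 2089-01-11 gives 2083-01-11.
Applying '-177 days' to 2083-01-11: counting 177 days back gives 2082-07-18.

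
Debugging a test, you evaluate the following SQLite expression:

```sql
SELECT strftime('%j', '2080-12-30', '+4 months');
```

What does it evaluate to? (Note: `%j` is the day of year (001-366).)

120

First apply '+4 months': 2080-12-30 → 2081-04-30.
Day-of-year for 2081-04-30: days since 2081-01-01 inclusive = 120, zero-padded to 120.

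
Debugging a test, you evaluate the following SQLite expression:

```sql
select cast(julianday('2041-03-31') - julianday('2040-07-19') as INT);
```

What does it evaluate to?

12 days remain in July 2040 after the 19th (31 − 19).
Full months from August 2040 through February 2041 contribute their day counts.
Then 31 days into March 2041.
Total: 12 + 31 + 30 + 31 + 30 + 31 + 31 + 28 + 31 = 255.

255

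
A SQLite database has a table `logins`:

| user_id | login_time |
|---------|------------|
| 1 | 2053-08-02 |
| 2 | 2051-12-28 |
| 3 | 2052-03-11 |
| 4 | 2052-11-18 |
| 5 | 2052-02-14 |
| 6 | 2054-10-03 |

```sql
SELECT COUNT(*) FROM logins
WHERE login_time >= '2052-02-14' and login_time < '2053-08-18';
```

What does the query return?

Rows in [2052-02-14, 2053-08-18): 2053-08-02, 2052-03-11, 2052-11-18, 2052-02-14 → 4 rows.

4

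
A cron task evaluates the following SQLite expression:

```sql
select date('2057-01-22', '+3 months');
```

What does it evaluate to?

Adding +3 months to 2057-01-22 gives 2057-04-22.

2057-04-22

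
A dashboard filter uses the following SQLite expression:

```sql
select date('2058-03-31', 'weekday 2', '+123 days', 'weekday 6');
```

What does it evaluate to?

`weekday 2` advances to the next Tuesday; 2058-03-31 is a Sunday, so it moves forward to 2058-04-02.
Applying '+123 days' to 2058-04-02: counting 123 days forward gives 2058-08-03.
`weekday 6` advances to the next Saturday; 2058-08-03 is already a Saturday, so it stays at 2058-08-03.

2058-08-03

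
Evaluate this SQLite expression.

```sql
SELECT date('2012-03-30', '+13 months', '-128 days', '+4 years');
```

2016-12-23

Adding +13 months to 2012-03-30 gives 2013-04-30.
Applying '-128 days' to 2013-04-30: counting 128 days back gives 2012-12-23.
Adding +4 years to 2012-12-23 gives 2016-12-23.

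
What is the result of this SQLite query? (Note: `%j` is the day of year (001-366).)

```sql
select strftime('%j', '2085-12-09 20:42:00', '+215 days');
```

193

First apply '+215 days': 2085-12-09 20:42:00 → 2086-07-12 20:42:00.
Day-of-year for 2086-07-12: days since 2086-01-01 inclusive = 193, zero-padded to 193.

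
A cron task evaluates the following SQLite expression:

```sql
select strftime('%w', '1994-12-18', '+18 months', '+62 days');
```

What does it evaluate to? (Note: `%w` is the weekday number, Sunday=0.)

1

First apply '+18 months', '+62 days': 1994-12-18 → 1996-08-19.
1996-08-19 is a Monday; with Sunday=0 that is 1.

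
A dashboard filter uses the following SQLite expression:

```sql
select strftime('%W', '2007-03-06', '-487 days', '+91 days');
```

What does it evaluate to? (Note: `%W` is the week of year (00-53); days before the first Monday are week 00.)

First apply '-487 days', '+91 days': 2007-03-06 → 2006-02-03.
2006-02-03 is a Friday. SQLite's %W counts Mondays since the year started; the result is 05.

05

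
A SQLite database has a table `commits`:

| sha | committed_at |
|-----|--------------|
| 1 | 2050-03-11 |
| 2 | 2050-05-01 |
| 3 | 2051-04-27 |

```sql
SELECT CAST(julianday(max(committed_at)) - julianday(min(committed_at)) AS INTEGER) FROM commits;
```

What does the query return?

412

MIN = 2050-03-11, MAX = 2051-04-27.
20 days remain in March 2050 after the 11th (31 − 11).
Full months from April 2050 through March 2051 contribute their day counts.
Then 27 days into April 2051.
Total: 20 + 30 + 31 + 30 + 31 + 31 + 30 + 31 + 30 + 31 + 31 + 28 + 31 + 27 = 412.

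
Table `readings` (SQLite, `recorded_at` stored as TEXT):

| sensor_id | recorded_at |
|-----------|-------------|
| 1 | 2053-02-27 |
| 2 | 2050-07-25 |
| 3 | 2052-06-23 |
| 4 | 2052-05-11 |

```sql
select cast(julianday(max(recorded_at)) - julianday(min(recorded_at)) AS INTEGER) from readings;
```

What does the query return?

948

MIN = 2050-07-25, MAX = 2053-02-27.
6 days remain in July 2050 after the 25th (31 − 25).
Full months from August 2050 through January 2053 contribute their day counts.
Then 27 days into February 2053.
Total: 6 + 31 + 30 + 31 + 30 + 31 + 31 + 28 + 31 + 30 + 31 + 30 + 31 + 31 + 30 + 31 + 30 + 31 + 31 + 29 + 31 + 30 + 31 + 30 + 31 + 31 + 30 + 31 + 30 + 31 + 31 + 27 = 948.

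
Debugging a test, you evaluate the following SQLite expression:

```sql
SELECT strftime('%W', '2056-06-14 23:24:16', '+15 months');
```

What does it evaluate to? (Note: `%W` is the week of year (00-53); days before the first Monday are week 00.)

First apply '+15 months': 2056-06-14 23:24:16 → 2057-09-14 23:24:16.
2057-09-14 is a Friday. SQLite's %W counts Mondays since the year started; the result is 37.

37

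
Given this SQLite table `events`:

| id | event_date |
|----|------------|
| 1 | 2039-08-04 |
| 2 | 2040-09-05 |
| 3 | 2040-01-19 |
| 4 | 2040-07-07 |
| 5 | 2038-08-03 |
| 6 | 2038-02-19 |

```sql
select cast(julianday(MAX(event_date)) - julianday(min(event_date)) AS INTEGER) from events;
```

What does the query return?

929

MIN = 2038-02-19, MAX = 2040-09-05.
9 days remain in February 2038 after the 19th (28 − 19).
Full months from March 2038 through August 2040 contribute their day counts.
Then 5 days into September 2040.
Total: 9 + 31 + 30 + 31 + 30 + 31 + 31 + 30 + 31 + 30 + 31 + 31 + 28 + 31 + 30 + 31 + 30 + 31 + 31 + 30 + 31 + 30 + 31 + 31 + 29 + 31 + 30 + 31 + 30 + 31 + 31 + 5 = 929.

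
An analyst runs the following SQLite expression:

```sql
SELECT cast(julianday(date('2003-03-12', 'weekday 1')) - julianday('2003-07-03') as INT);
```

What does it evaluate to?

`weekday 1` advances to the next Monday; 2003-03-12 is a Wednesday, so it moves forward to 2003-03-17.
14 days remain in March 2003 after the 17th (31 − 17).
April 2003: 30 days.
May 2003: 31 days.
June 2003: 30 days.
Then 3 days into July 2003.
Total: 14 + 30 + 31 + 30 + 3 = 108.
The subtraction is earlier − later, so the result is −108 → -108.

-108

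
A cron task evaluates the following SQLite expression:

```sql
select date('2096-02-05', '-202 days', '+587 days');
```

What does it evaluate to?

Applying '-202 days' to 2096-02-05: counting 202 days back gives 2095-07-18.
Applying '+587 days' to 2095-07-18: counting 587 days forward gives 2097-02-24.

2097-02-24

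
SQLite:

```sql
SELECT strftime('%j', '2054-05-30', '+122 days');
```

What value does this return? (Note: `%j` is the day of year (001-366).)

272

First apply '+122 days': 2054-05-30 → 2054-09-29.
Day-of-year for 2054-09-29: days since 2054-01-01 inclusive = 272, zero-padded to 272.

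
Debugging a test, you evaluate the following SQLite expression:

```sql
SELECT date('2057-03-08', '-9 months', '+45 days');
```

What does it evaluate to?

Adding -9 months to 2057-03-08 gives 2056-06-08.
Applying '+45 days' to 2056-06-08: counting 45 days forward gives 2056-07-23.

2056-07-23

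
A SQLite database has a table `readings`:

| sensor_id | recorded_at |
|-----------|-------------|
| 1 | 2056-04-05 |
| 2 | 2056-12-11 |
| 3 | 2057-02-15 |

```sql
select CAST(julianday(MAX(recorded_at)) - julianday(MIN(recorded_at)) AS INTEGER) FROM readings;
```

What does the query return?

316

MIN = 2056-04-05, MAX = 2057-02-15.
25 days remain in April 2056 after the 5th (30 − 5).
Full months from May 2056 through January 2057 contribute their day counts.
Then 15 days into February 2057.
Total: 25 + 31 + 30 + 31 + 31 + 30 + 31 + 30 + 31 + 31 + 15 = 316.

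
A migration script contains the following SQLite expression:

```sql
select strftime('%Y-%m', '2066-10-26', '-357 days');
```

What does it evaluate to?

2065-11

First apply '-357 days': 2066-10-26 → 2065-11-03.
`%Y-%m` extracts the year-month: 2065-11.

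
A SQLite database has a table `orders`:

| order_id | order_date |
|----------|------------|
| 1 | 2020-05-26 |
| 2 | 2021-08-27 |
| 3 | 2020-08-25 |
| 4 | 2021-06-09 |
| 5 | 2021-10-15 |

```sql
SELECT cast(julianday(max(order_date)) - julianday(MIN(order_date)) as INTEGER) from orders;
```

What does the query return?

507

MIN = 2020-05-26, MAX = 2021-10-15.
5 days remain in May 2020 after the 26th (31 − 26).
Full months from June 2020 through September 2021 contribute their day counts.
Then 15 days into October 2021.
Total: 5 + 30 + 31 + 31 + 30 + 31 + 30 + 31 + 31 + 28 + 31 + 30 + 31 + 30 + 31 + 31 + 30 + 15 = 507.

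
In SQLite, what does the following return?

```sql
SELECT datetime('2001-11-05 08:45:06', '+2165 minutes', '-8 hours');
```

2165 minutes = 36h 5m; +2165 minutes from 2001-11-05 08:45:06 is 2001-11-06 20:50:06 (crosses midnight).
-8 hours from 2001-11-06 20:50:06 is 2001-11-06 12:50:06.

2001-11-06 12:50:06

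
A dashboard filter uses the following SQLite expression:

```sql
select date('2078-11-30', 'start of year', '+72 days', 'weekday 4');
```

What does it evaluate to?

`start of year` rewinds 2078-11-30 to 2078-01-01.
Applying '+72 days' to 2078-01-01: counting 72 days forward gives 2078-03-14.
`weekday 4` advances to the next Thursday; 2078-03-14 is a Monday, so it moves forward to 2078-03-17.

2078-03-17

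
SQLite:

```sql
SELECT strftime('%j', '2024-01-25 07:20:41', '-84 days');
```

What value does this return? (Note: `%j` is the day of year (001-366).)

First apply '-84 days': 2024-01-25 07:20:41 → 2023-11-02 07:20:41.
Day-of-year for 2023-11-02: days since 2023-01-01 inclusive = 306, zero-padded to 306.

306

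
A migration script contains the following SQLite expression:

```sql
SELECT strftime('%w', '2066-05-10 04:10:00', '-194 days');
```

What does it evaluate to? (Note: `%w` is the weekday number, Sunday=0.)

3

First apply '-194 days': 2066-05-10 04:10:00 → 2065-10-28 04:10:00.
2065-10-28 is a Wednesday; with Sunday=0 that is 3.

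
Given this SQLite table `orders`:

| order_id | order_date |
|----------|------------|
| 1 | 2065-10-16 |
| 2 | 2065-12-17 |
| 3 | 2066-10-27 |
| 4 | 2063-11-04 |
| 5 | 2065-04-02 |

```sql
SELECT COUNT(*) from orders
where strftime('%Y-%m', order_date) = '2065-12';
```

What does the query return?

1

Rows with year-month 2065-12: 2065-12-17 → 1.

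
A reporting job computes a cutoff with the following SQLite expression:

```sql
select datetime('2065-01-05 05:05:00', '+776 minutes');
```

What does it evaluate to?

2065-01-05 18:01:00

776 minutes = 12h 56m; +776 minutes from 2065-01-05 05:05:00 is 2065-01-05 18:01:00.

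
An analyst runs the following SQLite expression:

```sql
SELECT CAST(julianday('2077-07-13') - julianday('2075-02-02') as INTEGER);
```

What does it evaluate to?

892

26 days remain in February 2075 after the 2nd (28 − 2).
Full months from March 2075 through June 2077 contribute their day counts.
Then 13 days into July 2077.
Total: 26 + 31 + 30 + 31 + 30 + 31 + 31 + 30 + 31 + 30 + 31 + 31 + 29 + 31 + 30 + 31 + 30 + 31 + 31 + 30 + 31 + 30 + 31 + 31 + 28 + 31 + 30 + 31 + 30 + 13 = 892.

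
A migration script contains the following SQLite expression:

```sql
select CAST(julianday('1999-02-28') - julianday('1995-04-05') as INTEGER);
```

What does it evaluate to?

1425

25 days remain in April 1995 after the 5th (30 − 5).
Full months from May 1995 through January 1999 contribute their day counts.
Then 28 days into February 1999.
Total: 25 + 31 + 30 + 31 + 31 + 30 + 31 + 30 + 31 + 31 + 29 + 31 + 30 + 31 + 30 + 31 + 31 + 30 + 31 + 30 + 31 + 31 + 28 + 31 + 30 + 31 + 30 + 31 + 31 + 30 + 31 + 30 + 31 + 31 + 28 + 31 + 30 + 31 + 30 + 31 + 31 + 30 + 31 + 30 + 31 + 31 + 28 = 1425.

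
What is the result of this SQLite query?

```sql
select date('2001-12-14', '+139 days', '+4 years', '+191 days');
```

2006-11-09

Applying '+139 days' to 2001-12-14: counting 139 days forward gives 2002-05-02.
Adding +4 years to 2002-05-02 gives 2006-05-02.
Applying '+191 days' to 2006-05-02: counting 191 days forward gives 2006-11-09.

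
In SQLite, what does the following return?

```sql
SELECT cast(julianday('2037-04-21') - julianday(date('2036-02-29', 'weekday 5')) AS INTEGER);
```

`weekday 5` advances to the next Friday; 2036-02-29 is already a Friday, so it stays at 2036-02-29.
0 days remain in February 2036 after the 29th (29 − 29).
Full months from March 2036 through March 2037 contribute their day counts.
Then 21 days into April 2037.
Total: 0 + 31 + 30 + 31 + 30 + 31 + 31 + 30 + 31 + 30 + 31 + 31 + 28 + 31 + 21 = 417.

417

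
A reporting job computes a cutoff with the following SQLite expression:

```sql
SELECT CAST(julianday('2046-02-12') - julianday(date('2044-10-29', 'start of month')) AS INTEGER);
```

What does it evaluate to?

`start of month` rewinds 2044-10-29 to 2044-10-01.
30 days remain in October 2044 after the 1st (31 − 1).
Full months from November 2044 through January 2046 contribute their day counts.
Then 12 days into February 2046.
Total: 30 + 30 + 31 + 31 + 28 + 31 + 30 + 31 + 30 + 31 + 31 + 30 + 31 + 30 + 31 + 31 + 12 = 499.

499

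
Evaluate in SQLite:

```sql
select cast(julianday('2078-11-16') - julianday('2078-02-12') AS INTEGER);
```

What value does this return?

277

16 days remain in February 2078 after the 12th (28 − 12).
Full months from March 2078 through October 2078 contribute their day counts.
Then 16 days into November 2078.
Total: 16 + 31 + 30 + 31 + 30 + 31 + 31 + 30 + 31 + 16 = 277.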